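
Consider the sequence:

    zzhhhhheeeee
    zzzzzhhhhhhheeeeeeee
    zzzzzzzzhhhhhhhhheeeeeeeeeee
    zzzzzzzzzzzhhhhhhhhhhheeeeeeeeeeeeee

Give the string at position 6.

zzzzzzzzzzzzzzzzzhhhhhhhhhhhhhhheeeeeeeeeeeeeeeeeeee

The n-th term is 3n-1 z's then 2n+3 h's then 3n+2 e's (n = 1, 2, …).
At n = 6 the blocks have lengths 17, 15, 20.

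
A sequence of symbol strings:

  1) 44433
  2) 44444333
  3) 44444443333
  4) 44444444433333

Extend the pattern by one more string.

The n-th term is 2n+1 4's then n+1 3's (n = 1, 2, …).
Setting n = 5 gives 11, 6 characters in each block.

44444444444333333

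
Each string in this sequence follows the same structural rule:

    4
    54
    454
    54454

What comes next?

45454454

From term 3 onward, concatenate the second-to-last term with the last: 4·54 = 454, 54·454 = 54454, …
So term 5 is 454·54454.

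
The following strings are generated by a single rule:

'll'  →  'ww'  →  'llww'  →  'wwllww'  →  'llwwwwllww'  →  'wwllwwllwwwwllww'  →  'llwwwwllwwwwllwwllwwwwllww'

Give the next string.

From term 3 onward, concatenate the second-to-last term with the last: ll·ww = llww, ww·llww = wwllww, …
So term 8 is wwllwwllwwwwllww·llwwwwllwwwwllwwllwwwwllww.

wwllwwllwwwwllwwllwwwwllwwwwllwwllwwwwllww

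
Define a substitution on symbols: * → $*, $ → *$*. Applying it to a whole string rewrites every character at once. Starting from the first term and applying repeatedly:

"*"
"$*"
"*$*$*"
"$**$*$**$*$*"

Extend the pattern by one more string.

Rewriting each symbol of $**$*$**$*$*: $→*$*, *→$*, *→$*, $→*$*, *→$*, $→*$*, *→$*, *→$*, $→*$*, *→$*, $→*$*, *→$*, which concatenates to *$* $* $* *$* $* *$* $* $* *$* $* *$* $*.

*$*$*$**$*$**$*$*$**$*$**$*$*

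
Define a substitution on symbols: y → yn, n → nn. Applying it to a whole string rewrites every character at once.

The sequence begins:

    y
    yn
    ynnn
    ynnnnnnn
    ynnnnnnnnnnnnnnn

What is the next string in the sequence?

Replace each of the 16 characters of ynnnnnnnnnnnnnnn in place — yn nn nn nn nn nn nn nn nn nn nn nn nn nn nn nn — and concatenate.

ynnnnnnnnnnnnnnnnnnnnnnnnnnnnnnn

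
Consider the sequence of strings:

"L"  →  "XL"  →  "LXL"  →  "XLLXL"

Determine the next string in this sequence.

Each term (from the third on) is the two preceding terms concatenated in order: term 3 = L·XL = LXL.
Continuing: LXL · XLLXL gives term 5.

LXLXLLXL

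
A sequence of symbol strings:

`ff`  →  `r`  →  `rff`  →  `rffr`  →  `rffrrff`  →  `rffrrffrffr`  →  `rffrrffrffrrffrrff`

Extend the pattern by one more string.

From term 3 onward, concatenate the last term with the second-to-last: r·ff = rff, rff·r = rffr, …
So term 8 is rffrrffrffrrffrrff·rffrrffrffr.

rffrrffrffrrffrrffrffrrffrffr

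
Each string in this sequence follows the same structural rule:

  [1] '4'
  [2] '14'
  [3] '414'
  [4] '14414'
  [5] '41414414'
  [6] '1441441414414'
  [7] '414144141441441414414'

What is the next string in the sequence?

Each term (from the third on) is the two preceding terms concatenated in order: term 3 = 4·14 = 414.
The next term joins 1441441414414 and 414144141441441414414.

1441441414414414144141441441414414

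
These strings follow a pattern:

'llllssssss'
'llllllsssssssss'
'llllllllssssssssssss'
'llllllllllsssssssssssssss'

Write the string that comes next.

llllllllllllssssssssssssssssss

Term n consists of 2n l's, followed by 3n s's, where the shown terms are n = 2, 3, 4, 5.
At n = 6 the blocks have lengths 12, 18.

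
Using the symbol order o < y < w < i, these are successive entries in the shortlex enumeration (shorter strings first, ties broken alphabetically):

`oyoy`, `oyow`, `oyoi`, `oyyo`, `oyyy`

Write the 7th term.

Stepping forward 2 times from oyyy: oyyy → oyyw, then the target.

oyyi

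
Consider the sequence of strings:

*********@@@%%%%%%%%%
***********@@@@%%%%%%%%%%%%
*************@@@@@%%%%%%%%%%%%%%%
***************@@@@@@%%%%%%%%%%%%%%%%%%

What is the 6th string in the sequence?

*******************@@@@@@@@%%%%%%%%%%%%%%%%%%%%%%%%

The n-th term is 2n+3 *'s then n @'s then 3n %'s, where the shown terms are n = 3, 4, 5, 6.
At n = 8 the blocks have lengths 19, 8, 24.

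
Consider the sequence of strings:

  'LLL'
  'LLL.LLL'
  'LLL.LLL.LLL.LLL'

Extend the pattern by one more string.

s(k+1) = s(k)·.·s(k) — each term doubles the last with '.' between the halves.
Doubling LLL.LLL.LLL.LLL with '.' between the halves:

LLL.LLL.LLL.LLL.LLL.LLL.LLL.LLL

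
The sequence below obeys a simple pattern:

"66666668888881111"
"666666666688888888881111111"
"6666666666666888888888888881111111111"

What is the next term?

Each string has the form 6^{3n+1} 8^{4n-2} 1^{3n-2}, where the shown terms are n = 2, 3, 4.
Setting n = 5 gives 16, 18, 13 characters in each block.

66666666666666668888888888888888881111111111111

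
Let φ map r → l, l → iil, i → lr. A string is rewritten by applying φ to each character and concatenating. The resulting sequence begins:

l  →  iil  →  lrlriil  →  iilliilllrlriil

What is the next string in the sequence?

lrlriiliillrlriiliiliilliilllrlriil

φ(iilliilllrlriil) expands symbol-by-symbol to lr lr iil iil lr lr iil iil iil l iil l lr lr iil; joining the 15 pieces gives the next term.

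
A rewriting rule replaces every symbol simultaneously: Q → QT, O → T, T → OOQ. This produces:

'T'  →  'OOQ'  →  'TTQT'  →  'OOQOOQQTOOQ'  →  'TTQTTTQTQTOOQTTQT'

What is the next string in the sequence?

OOQOOQQTOOQOOQOOQQTOOQQTOOQTTQTOOQOOQQTOOQ

Replace each of the 17 characters of TTQTTTQTQTOOQTTQT in place — OOQ OOQ QT OOQ OOQ OOQ QT OOQ QT OOQ T T QT OOQ OOQ QT OOQ — and concatenate.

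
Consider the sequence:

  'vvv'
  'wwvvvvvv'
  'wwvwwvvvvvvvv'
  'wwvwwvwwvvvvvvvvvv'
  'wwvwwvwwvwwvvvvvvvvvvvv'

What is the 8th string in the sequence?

Each term wraps the previous one in wwv on the left and vv on the right.
From wwvwwvwwvwwvvvvvvvvvvvv, 3 further steps: wwvwwvwwvwwvvvvvvvvvvvv → wwvwwvwwvwwvwwvvvvvvvvvvvvvv → wwvwwvwwvwwvwwvwwvvvvvvvvvvvvvvvv → (answer).

wwvwwvwwvwwvwwvwwvwwvvvvvvvvvvvvvvvvvv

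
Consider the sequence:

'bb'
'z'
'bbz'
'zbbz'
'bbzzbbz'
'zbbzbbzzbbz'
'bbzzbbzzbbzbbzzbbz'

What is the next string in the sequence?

zbbzbbzzbbzbbzzbbzzbbzbbzzbbz

From term 3 onward, concatenate the second-to-last term with the last: bb·z = bbz, z·bbz = zbbz, …
The next term joins zbbzbbzzbbz and bbzzbbzzbbzbbzzbbz.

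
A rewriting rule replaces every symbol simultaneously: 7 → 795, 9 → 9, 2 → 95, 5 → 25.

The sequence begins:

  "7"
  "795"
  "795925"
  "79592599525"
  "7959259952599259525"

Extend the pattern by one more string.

Rewriting the 19 symbols of 7959259952599259525 one by one yields 795 9 25 9 95 25 9 9 25 95 25 9 9 95 25 9 25 95 25; concatenated:

79592599525992595259995259259525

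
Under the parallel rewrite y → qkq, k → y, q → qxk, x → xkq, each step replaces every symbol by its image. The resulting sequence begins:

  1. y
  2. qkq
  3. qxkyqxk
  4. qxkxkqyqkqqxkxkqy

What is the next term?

qxkxkqyxkqyqxkqkqqxkyqxkqxkxkqyxkqyqxkqkq

φ(qxkxkqyqkqqxkxkqy) expands symbol-by-symbol to qxk xkq y xkq y qxk qkq qxk y qxk qxk xkq y xkq y qxk qkq; joining the 17 pieces gives the next term.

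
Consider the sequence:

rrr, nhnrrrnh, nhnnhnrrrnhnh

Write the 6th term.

Each term wraps the previous one in nhn on the left and nh on the right.
From nhnnhnrrrnhnh, 3 further steps: nhnnhnrrrnhnh → nhnnhnnhnrrrnhnhnh → nhnnhnnhnnhnrrrnhnhnhnh → (answer).

nhnnhnnhnnhnnhnrrrnhnhnhnhnh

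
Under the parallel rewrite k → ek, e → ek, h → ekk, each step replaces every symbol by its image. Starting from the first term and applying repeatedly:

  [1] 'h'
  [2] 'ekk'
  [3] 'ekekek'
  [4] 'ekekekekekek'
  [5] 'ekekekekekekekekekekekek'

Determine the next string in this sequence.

Rewriting the 24 symbols of ekekekekekekekekekekekek one by one yields ek ek ek ek ek ek ek ek ek ek ek ek ek ek ek ek ek ek ek ek ek ek ek ek; concatenated:

ekekekekekekekekekekekekekekekekekekekekekekekek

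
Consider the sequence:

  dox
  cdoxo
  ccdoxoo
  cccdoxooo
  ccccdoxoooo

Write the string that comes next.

cccccdoxooooo

s(k+1) = c·s(k)·o, so each term gains c as a prefix and o as a suffix.
So the next term is c·ccccdoxoooo·o.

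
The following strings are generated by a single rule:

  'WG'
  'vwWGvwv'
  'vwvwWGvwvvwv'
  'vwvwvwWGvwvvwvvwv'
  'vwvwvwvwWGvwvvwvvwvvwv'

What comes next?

Each term wraps the previous one in vw on the left and vwv on the right.
Applying this once more to vwvwvwvwWGvwvvwvvwvvwv:

vwvwvwvwvwWGvwvvwvvwvvwvvwv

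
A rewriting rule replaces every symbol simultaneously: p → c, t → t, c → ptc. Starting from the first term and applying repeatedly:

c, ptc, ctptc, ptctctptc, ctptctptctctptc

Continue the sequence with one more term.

ptctctptctctptctptctctptc

φ(ctptctptctctptc) expands symbol-by-symbol to ptc t c t ptc t c t ptc t ptc t c t ptc; joining the 15 pieces gives the next term.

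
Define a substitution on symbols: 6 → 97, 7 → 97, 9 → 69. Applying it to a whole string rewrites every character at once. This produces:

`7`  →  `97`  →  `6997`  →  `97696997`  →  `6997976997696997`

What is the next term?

Applying the rule to each of the 16 symbols of 6997976997696997 gives the pieces 97 69 69 97 69 97 97 69 69 97 97 69 97 69 69 97, which concatenate to the answer.

97696997699797696997976997696997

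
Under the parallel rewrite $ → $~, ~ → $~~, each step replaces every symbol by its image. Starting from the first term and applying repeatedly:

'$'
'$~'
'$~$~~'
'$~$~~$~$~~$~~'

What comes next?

Rewriting the 13 symbols of $~$~~$~$~~$~~ one by one yields $~ $~~ $~ $~~ $~~ $~ $~~ $~ $~~ $~~ $~ $~~ $~~; concatenated:

$~$~~$~$~~$~~$~$~~$~$~~$~~$~$~~$~~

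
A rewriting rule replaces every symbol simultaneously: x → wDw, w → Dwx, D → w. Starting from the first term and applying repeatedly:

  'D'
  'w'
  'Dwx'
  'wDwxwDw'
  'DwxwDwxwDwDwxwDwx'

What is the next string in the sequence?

wDwxwDwDwxwDwxwDwDwxwDwxwDwxwDwDwxwDwxwDw

Applying the rule to each of the 17 symbols of DwxwDwxwDwDwxwDwx gives the pieces w Dwx wDw Dwx w Dwx wDw Dwx w Dwx w Dwx wDw Dwx w Dwx wDw, which concatenate to the answer.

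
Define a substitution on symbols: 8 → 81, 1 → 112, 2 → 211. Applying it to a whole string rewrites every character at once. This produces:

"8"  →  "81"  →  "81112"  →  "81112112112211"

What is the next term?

Applying the rule to each of the 14 symbols of 81112112112211 gives the pieces 81 112 112 112 211 112 112 211 112 112 211 211 112 112, which concatenate to the answer.

81112112112211112112211112112211211112112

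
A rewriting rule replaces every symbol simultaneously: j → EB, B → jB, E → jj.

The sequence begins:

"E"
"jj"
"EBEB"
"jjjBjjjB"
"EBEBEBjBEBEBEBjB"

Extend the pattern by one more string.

Rewriting the 16 symbols of EBEBEBjBEBEBEBjB one by one yields jj jB jj jB jj jB EB jB jj jB jj jB jj jB EB jB; concatenated:

jjjBjjjBjjjBEBjBjjjBjjjBjjjBEBjB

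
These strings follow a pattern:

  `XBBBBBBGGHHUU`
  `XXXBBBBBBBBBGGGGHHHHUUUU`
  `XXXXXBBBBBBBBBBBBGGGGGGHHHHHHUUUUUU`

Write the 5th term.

XXXXXXXXXBBBBBBBBBBBBBBBBBBGGGGGGGGGGHHHHHHHHHHUUUUUUUUUU

The n-th term is 2n-1 X's then 3n+3 B's then 2n G's then 2n H's then 2n U's (n = 1, 2, …).
At n = 5 the blocks have lengths 9, 18, 10, 10, 10.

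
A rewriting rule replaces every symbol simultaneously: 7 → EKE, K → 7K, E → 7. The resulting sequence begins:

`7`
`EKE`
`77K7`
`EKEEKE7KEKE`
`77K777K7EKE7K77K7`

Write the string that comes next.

EKEEKE7KEKEEKEEKE7KEKE77K7EKE7KEKEEKE7KEKE

Replace each of the 17 characters of 77K777K7EKE7K77K7 in place — EKE EKE 7K EKE EKE EKE 7K EKE 7 7K 7 EKE 7K EKE EKE 7K EKE — and concatenate.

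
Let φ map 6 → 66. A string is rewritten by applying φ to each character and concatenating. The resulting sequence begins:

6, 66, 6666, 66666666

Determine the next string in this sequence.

6666666666666666

Expanding 66666666: 6→66, 6→66, 6→66, 6→66, 6→66, 6→66, 6→66, 6→66. Concatenated: 66 66 66 66 66 66 66 66.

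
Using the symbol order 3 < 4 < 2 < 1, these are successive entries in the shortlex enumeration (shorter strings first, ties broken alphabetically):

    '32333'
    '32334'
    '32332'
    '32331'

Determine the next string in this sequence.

Find the rightmost character of 32331 below 1, bump it to the next letter, and reset everything to its right to 3.

32343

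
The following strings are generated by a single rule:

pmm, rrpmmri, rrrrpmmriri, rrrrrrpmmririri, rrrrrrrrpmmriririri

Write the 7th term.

rrrrrrrrrrrrpmmriririririri

Every step adds rr to the front and ri to the end of the previous string.
From rrrrrrrrpmmriririri, 2 further steps: rrrrrrrrpmmriririri → rrrrrrrrrrpmmririririri → (answer).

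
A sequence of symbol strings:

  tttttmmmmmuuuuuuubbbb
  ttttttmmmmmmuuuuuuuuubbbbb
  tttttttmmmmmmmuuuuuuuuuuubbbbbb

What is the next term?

ttttttttmmmmmmmmuuuuuuuuuuuuubbbbbbb

The n-th term is n+2 t's then n+2 m's then 2n+1 u's then n+1 b's, where the shown terms are n = 3, 4, 5.
At n = 6 the blocks have lengths 8, 8, 13, 7.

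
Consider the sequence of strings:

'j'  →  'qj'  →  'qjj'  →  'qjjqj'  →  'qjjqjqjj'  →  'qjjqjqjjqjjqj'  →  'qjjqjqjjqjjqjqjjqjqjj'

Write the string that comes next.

qjjqjqjjqjjqjqjjqjqjjqjjqjqjjqjjqj

From term 3 onward, concatenate the last term with the second-to-last: qj·j = qjj, qjj·qj = qjjqj, …
The next term joins qjjqjqjjqjjqjqjjqjqjj and qjjqjqjjqjjqj.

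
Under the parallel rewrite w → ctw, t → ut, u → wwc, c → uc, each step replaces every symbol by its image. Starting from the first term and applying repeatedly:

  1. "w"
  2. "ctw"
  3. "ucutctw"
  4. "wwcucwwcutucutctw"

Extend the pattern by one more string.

ctwctwucwwcucctwctwucwwcutwwcucwwcutucutctw

φ(wwcucwwcutucutctw) expands symbol-by-symbol to ctw ctw uc wwc uc ctw ctw uc wwc ut wwc uc wwc ut uc ut ctw; joining the 17 pieces gives the next term.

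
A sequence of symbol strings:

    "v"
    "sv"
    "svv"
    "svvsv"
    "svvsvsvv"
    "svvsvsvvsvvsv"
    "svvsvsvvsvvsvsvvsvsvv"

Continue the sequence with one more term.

svvsvsvvsvvsvsvvsvsvvsvvsvsvvsvvsv

From term 3 onward, concatenate the last term with the second-to-last: sv·v = svv, svv·sv = svvsv, …
Continuing: svvsvsvvsvvsvsvvsvsvv · svvsvsvvsvvsv gives term 8.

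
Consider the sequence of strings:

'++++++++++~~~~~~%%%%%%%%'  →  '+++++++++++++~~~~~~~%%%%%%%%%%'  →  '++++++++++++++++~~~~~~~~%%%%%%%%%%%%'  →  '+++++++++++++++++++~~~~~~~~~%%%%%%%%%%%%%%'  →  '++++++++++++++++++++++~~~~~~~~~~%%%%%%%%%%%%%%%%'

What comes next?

+++++++++++++++++++++++++~~~~~~~~~~~%%%%%%%%%%%%%%%%%%

Each string has the form +^{3n+1} ~^{n+3} %^{2n+2}, where the shown terms are n = 3, 4, 5, 6, 7.
Setting n = 8 gives 25, 11, 18 characters in each block.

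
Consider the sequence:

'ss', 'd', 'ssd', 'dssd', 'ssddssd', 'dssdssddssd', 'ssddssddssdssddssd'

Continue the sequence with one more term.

From term 3 onward, concatenate the second-to-last term with the last: ss·d = ssd, d·ssd = dssd, …
The next term joins dssdssddssd and ssddssddssdssddssd.

dssdssddssdssddssddssdssddssd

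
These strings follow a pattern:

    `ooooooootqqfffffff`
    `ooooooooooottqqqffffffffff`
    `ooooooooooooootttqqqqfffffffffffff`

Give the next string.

ooooooooooooooooottttqqqqqffffffffffffffff

Each string has the form o^{3n+2} t^{n-1} q^{n} f^{3n+1}, where the shown terms are n = 2, 3, 4.
For the next term, n = 5, so the run lengths are 17, 4, 5, 16.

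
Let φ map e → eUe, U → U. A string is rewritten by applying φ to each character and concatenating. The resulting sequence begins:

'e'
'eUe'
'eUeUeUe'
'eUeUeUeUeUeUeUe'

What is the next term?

φ(eUeUeUeUeUeUeUe) expands symbol-by-symbol to eUe U eUe U eUe U eUe U eUe U eUe U eUe U eUe; joining the 15 pieces gives the next term.

eUeUeUeUeUeUeUeUeUeUeUeUeUeUeUe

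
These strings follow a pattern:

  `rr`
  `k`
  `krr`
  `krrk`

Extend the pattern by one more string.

krrkkrr

This is a Fibonacci-style word recurrence s(k) = s(k−1)·s(k−2): e.g. k·rr = krr.
Continuing: krrk · krr gives term 5.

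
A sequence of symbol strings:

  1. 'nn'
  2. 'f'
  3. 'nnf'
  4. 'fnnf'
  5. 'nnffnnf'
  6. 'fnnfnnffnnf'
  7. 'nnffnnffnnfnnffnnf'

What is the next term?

fnnfnnffnnfnnffnnffnnfnnffnnf

This is a Fibonacci-style word recurrence s(k) = s(k−2)·s(k−1): e.g. nn·f = nnf.
Continuing: fnnfnnffnnf · nnffnnffnnfnnffnnf gives term 8.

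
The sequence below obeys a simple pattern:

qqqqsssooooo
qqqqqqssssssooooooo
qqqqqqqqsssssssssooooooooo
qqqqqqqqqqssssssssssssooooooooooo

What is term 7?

qqqqqqqqqqqqqqqqsssssssssssssssssssssooooooooooooooooo

Each string has the form q^{2n+2} s^{3n} o^{2n+3} (n = 1, 2, …).
Setting n = 7 gives 16, 21, 17 characters in each block.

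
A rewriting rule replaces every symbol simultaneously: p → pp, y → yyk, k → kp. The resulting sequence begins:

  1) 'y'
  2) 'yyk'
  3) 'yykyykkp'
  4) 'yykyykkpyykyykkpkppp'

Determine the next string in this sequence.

yykyykkpyykyykkpkpppyykyykkpyykyykkpkpppkppppppp

Replace each of the 20 characters of yykyykkpyykyykkpkppp in place — yyk yyk kp yyk yyk kp kp pp yyk yyk kp yyk yyk kp kp pp kp pp pp pp — and concatenate.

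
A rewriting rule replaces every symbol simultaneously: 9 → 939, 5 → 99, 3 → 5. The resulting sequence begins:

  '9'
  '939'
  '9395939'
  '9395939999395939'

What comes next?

φ(9395939999395939) expands symbol-by-symbol to 939 5 939 99 939 5 939 939 939 939 5 939 99 939 5 939; joining the 16 pieces gives the next term.

93959399993959399399399395939999395939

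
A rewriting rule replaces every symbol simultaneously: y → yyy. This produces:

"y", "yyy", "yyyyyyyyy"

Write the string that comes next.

yyyyyyyyyyyyyyyyyyyyyyyyyyy

Apply φ to yyyyyyyyy symbol by symbol: y→yyy, y→yyy, y→yyy, y→yyy, y→yyy, y→yyy, y→yyy, y→yyy, y→yyy; joined: yyy yyy yyy yyy yyy yyy yyy yyy yyy.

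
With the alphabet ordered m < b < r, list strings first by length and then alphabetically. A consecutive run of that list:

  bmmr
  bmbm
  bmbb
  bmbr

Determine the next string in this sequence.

bmrm

Find the rightmost character of bmbr below r, bump it to the next letter, and reset everything to its right to m.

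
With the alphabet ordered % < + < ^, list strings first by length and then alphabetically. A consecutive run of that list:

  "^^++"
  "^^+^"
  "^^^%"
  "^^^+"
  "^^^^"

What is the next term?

%%%%%

^^^^ is the last string of length 4, so the next is the first of length 5: % repeated 5 times.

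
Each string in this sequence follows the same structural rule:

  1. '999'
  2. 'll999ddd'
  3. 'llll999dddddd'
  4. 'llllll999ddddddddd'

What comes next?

s(k+1) = ll·s(k)·ddd, so each term gains ll as a prefix and ddd as a suffix.
Applying this once more to llllll999ddddddddd:

llllllll999dddddddddddd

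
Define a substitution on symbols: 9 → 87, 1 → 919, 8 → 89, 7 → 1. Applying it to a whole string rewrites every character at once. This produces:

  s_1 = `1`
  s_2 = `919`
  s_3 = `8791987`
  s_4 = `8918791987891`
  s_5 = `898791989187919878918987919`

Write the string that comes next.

Applying the rule to each of the 27 symbols of 898791989187919878918987919 gives the pieces 89 87 89 1 87 919 87 89 87 919 89 1 87 919 87 89 1 89 87 919 89 87 89 1 87 919 87, which concatenate to the answer.

8987891879198789879198918791987891898791989878918791987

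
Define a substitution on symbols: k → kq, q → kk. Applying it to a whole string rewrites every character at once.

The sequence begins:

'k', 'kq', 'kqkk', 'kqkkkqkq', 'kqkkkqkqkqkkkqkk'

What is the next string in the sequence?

Replace each of the 16 characters of kqkkkqkqkqkkkqkk in place — kq kk kq kq kq kk kq kk kq kk kq kq kq kk kq kq — and concatenate.

kqkkkqkqkqkkkqkkkqkkkqkqkqkkkqkq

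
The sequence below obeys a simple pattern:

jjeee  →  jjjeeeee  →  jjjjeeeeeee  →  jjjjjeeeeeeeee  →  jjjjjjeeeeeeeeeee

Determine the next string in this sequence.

The n-th term is n j's then 2n-1 e's, where the shown terms are n = 2, 3, 4, 5, 6.
Setting n = 7 gives 7, 13 characters in each block.

jjjjjjjeeeeeeeeeeeee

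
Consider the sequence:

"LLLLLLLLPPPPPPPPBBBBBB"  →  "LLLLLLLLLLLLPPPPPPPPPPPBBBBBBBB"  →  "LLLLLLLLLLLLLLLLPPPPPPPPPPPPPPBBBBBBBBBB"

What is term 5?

The n-th term is 4n L's then 3n+2 P's then 2n+2 B's, where the shown terms are n = 2, 3, 4.
For term 5, n = 6, so the run lengths are 24, 20, 14.

LLLLLLLLLLLLLLLLLLLLLLLLPPPPPPPPPPPPPPPPPPPPBBBBBBBBBBBBBB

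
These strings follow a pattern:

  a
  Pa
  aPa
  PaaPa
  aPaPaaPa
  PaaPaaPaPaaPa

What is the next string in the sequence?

aPaPaaPaPaaPaaPaPaaPa

Each term (from the third on) is the two preceding terms concatenated in order: term 3 = a·Pa = aPa.
The next term joins aPaPaaPa and PaaPaaPaPaaPa.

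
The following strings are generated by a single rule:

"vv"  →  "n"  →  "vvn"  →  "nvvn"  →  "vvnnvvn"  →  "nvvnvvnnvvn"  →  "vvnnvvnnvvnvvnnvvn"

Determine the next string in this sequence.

nvvnvvnnvvnvvnnvvnnvvnvvnnvvn

Each term (from the third on) is the two preceding terms concatenated in order: term 3 = vv·n = vvn.
So term 8 is nvvnvvnnvvn·vvnnvvnnvvnvvnnvvn.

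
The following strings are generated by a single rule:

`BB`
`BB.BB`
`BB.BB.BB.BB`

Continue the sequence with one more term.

BB.BB.BB.BB.BB.BB.BB.BB

Every step duplicates the string with '.' between the halves.
One more doubling of BB.BB.BB.BB gives the answer.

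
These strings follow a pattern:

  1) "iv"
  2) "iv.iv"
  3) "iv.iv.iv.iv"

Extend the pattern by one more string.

Every step duplicates the string with '.' between the halves.
Doubling iv.iv.iv.iv with '.' between the halves:

iv.iv.iv.iv.iv.iv.iv.iv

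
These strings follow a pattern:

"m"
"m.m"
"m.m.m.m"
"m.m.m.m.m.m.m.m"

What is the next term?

Each string is two copies of the previous one joined by '.'.
Doubling m.m.m.m.m.m.m.m with '.' between the halves:

m.m.m.m.m.m.m.m.m.m.m.m.m.m.m.m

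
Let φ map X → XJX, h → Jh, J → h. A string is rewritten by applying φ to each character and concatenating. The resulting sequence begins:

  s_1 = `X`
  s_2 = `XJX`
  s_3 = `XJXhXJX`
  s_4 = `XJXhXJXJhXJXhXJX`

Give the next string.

Rewriting the 16 symbols of XJXhXJXJhXJXhXJX one by one yields XJX h XJX Jh XJX h XJX h Jh XJX h XJX Jh XJX h XJX; concatenated:

XJXhXJXJhXJXhXJXhJhXJXhXJXJhXJXhXJX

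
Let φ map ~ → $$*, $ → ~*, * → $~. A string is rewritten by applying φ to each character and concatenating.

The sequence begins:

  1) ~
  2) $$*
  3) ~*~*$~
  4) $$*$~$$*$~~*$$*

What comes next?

~*~*$~~*$$*~*~*$~~*$$*$$*$~~*~*$~

φ($$*$~$$*$~~*$$*) expands symbol-by-symbol to ~* ~* $~ ~* $$* ~* ~* $~ ~* $$* $$* $~ ~* ~* $~; joining the 15 pieces gives the next term.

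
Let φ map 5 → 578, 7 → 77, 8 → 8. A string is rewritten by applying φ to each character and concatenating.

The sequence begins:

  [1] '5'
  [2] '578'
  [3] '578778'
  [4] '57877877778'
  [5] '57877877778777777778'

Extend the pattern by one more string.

Applying the rule to each of the 20 symbols of 57877877778777777778 gives the pieces 578 77 8 77 77 8 77 77 77 77 8 77 77 77 77 77 77 77 77 8, which concatenate to the answer.

5787787777877777777877777777777777778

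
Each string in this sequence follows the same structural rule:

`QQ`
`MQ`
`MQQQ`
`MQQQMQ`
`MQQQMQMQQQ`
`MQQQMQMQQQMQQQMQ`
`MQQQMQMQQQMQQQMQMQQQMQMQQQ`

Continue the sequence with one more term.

MQQQMQMQQQMQQQMQMQQQMQMQQQMQQQMQMQQQMQQQMQ

This is a Fibonacci-style word recurrence s(k) = s(k−1)·s(k−2): e.g. MQ·QQ = MQQQ.
Continuing: MQQQMQMQQQMQQQMQMQQQMQMQQQ · MQQQMQMQQQMQQQMQ gives term 8.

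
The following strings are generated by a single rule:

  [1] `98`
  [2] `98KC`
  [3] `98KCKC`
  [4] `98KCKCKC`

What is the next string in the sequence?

Each term is the previous one with KC appended.
Applying this once more to 98KCKCKC:

98KCKCKCKC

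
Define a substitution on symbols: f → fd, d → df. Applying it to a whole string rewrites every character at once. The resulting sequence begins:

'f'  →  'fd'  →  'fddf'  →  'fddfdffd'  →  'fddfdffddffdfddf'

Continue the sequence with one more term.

fddfdffddffdfddfdffdfddffddfdffd

φ(fddfdffddffdfddf) expands symbol-by-symbol to fd df df fd df fd fd df df fd fd df fd df df fd; joining the 16 pieces gives the next term.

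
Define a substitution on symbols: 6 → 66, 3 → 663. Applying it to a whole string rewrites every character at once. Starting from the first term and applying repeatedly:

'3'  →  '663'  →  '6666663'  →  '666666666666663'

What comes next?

Rewriting the 15 symbols of 666666666666663 one by one yields 66 66 66 66 66 66 66 66 66 66 66 66 66 66 663; concatenated:

6666666666666666666666666666663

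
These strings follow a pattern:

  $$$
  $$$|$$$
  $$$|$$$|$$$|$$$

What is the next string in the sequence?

Each string is two copies of the previous one joined by '|'.
Doubling $$$|$$$|$$$|$$$ with '|' between the halves:

$$$|$$$|$$$|$$$|$$$|$$$|$$$|$$$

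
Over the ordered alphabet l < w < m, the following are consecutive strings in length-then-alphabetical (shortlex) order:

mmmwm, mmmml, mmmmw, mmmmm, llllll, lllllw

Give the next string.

lllllm

Treat lllllw as a base-3 numeral over the given alphabet and add one, carrying through any trailing m's.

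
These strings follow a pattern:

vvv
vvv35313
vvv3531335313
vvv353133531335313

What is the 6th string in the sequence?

vvv3531335313353133531335313

Every step adds 35313 to the end: s(k+1) = s(k)·35313.
From vvv353133531335313, 2 further steps: vvv353133531335313 → vvv35313353133531335313 → (answer).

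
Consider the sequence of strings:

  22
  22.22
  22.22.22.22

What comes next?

Each string is two copies of the previous one joined by '.'.
Doubling 22.22.22.22 with '.' between the halves:

22.22.22.22.22.22.22.22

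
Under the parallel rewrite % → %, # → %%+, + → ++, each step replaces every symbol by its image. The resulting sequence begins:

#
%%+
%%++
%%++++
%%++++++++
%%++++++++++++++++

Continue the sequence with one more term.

%%++++++++++++++++++++++++++++++++

Replace each of the 18 characters of %%++++++++++++++++ in place — % % ++ ++ ++ ++ ++ ++ ++ ++ ++ ++ ++ ++ ++ ++ ++ ++ — and concatenate.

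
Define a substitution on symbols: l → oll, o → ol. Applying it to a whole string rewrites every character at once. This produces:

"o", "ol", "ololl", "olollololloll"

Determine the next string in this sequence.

Applying the rule to each of the 13 symbols of olollololloll gives the pieces ol oll ol oll oll ol oll ol oll oll ol oll oll, which concatenate to the answer.

olollolollollolollolollollololloll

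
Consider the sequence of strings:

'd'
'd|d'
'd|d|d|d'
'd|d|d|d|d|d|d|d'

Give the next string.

d|d|d|d|d|d|d|d|d|d|d|d|d|d|d|d

s(k+1) = s(k)·|·s(k) — each term doubles the last with '|' between the halves.
So the next term is two copies of d|d|d|d|d|d|d|d with '|' between the halves.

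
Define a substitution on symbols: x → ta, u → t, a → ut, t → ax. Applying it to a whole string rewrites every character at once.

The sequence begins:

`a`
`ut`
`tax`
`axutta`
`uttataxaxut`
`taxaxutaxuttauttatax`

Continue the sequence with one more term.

φ(taxaxutaxuttauttatax) expands symbol-by-symbol to ax ut ta ut ta t ax ut ta t ax ax ut t ax ax ut ax ut ta; joining the 20 pieces gives the next term.

axuttauttataxuttataxaxuttaxaxutaxutta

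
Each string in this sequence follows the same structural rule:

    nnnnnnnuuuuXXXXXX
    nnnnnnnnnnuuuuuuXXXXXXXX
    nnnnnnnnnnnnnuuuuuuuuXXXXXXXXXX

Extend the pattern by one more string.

Reading off run lengths: n runs 7, 10, 13; u runs 4, 6, 8; X runs 6, 8, 10 — each is linear in n, where the shown terms are n = 3, 4, 5.
At n = 6 the blocks have lengths 16, 10, 12.

nnnnnnnnnnnnnnnnuuuuuuuuuuXXXXXXXXXXXX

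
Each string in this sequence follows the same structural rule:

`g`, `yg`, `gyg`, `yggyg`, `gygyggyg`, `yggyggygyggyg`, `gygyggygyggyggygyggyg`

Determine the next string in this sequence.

yggyggygyggyggygyggygyggyggygyggyg

This is a Fibonacci-style word recurrence s(k) = s(k−2)·s(k−1): e.g. g·yg = gyg.
So term 8 is yggyggygyggyg·gygyggygyggyggygyggyg.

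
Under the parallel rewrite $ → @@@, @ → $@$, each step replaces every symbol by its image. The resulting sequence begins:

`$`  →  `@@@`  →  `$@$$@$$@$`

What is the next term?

Expanding $@$$@$$@$: $→@@@, @→$@$, $→@@@, $→@@@, @→$@$, $→@@@, $→@@@, @→$@$, $→@@@. Concatenated: @@@ $@$ @@@ @@@ $@$ @@@ @@@ $@$ @@@.

@@@$@$@@@@@@$@$@@@@@@$@$@@@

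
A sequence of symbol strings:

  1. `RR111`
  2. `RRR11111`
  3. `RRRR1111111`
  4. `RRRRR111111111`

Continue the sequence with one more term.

RRRRRR11111111111

Reading off run lengths: R runs 2, 3, 4, 5; 1 runs 3, 5, 7, 9 — each is linear in n (n = 1, 2, …).
At n = 5 the blocks have lengths 6, 11.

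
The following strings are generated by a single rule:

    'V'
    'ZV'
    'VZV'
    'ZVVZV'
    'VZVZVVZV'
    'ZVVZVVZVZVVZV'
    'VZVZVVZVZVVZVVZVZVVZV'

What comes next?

This is a Fibonacci-style word recurrence s(k) = s(k−2)·s(k−1): e.g. V·ZV = VZV.
So term 8 is ZVVZVVZVZVVZV·VZVZVVZVZVVZVVZVZVVZV.

ZVVZVVZVZVVZVVZVZVVZVZVVZVVZVZVVZV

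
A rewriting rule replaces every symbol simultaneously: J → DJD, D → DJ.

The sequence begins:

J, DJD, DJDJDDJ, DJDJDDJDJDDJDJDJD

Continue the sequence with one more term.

DJDJDDJDJDDJDJDJDDJDJDDJDJDJDDJDJDDJDJDDJ

Replace each of the 17 characters of DJDJDDJDJDDJDJDJD in place — DJ DJD DJ DJD DJ DJ DJD DJ DJD DJ DJ DJD DJ DJD DJ DJD DJ — and concatenate.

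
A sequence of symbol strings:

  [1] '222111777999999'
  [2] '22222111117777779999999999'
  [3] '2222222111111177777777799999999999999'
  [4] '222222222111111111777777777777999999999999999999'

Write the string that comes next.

22222222222111111111117777777777777779999999999999999999999

Each string has the form 2^{2n+1} 1^{2n+1} 7^{3n} 9^{4n+2} (n = 1, 2, …).
Setting n = 5 gives 11, 11, 15, 22 characters in each block.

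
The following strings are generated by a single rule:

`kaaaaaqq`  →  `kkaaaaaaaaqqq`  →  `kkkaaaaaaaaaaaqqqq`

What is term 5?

Reading off run lengths: k runs 1, 2, 3; a runs 5, 8, 11; q runs 2, 3, 4 — each is linear in n (n = 1, 2, …).
For term 5, n = 5, so the run lengths are 5, 17, 6.

kkkkkaaaaaaaaaaaaaaaaaqqqqqq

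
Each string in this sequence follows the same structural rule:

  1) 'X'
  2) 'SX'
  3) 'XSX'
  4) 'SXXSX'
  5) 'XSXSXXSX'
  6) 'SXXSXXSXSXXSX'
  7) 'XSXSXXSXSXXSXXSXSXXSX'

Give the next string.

SXXSXXSXSXXSXXSXSXXSXSXXSXXSXSXXSX

Each term (from the third on) is the two preceding terms concatenated in order: term 3 = X·SX = XSX.
Continuing: SXXSXXSXSXXSX · XSXSXXSXSXXSXXSXSXXSX gives term 8.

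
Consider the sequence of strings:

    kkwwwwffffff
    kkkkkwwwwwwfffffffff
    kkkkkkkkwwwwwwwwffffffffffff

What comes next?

kkkkkkkkkkkwwwwwwwwwwfffffffffffffff

Reading off run lengths: k runs 2, 5, 8; w runs 4, 6, 8; f runs 6, 9, 12 — each is linear in n (n = 1, 2, …).
At n = 4 the blocks have lengths 11, 10, 15.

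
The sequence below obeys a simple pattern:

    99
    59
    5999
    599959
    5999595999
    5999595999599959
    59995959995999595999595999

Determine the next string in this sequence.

599959599959995959995959995999595999599959

Each term (from the third on) is the previous term followed by the one before it: term 3 = 59·99 = 5999.
So term 8 is 59995959995999595999595999·5999595999599959.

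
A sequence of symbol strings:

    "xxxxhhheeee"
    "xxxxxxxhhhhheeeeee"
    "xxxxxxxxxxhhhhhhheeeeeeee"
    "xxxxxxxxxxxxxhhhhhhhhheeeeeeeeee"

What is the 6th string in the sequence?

xxxxxxxxxxxxxxxxxxxhhhhhhhhhhhhheeeeeeeeeeeeee

Term n consists of 3n-2 x's, followed by 2n-1 h's, followed by 2n e's, where the shown terms are n = 2, 3, 4, 5.
For term 6, n = 7, so the run lengths are 19, 13, 14.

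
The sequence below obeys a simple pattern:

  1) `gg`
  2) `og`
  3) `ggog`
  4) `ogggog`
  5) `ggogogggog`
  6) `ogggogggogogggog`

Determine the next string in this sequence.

ggogogggogogggogggogogggog

From term 3 onward, concatenate the second-to-last term with the last: gg·og = ggog, og·ggog = ogggog, …
The next term joins ggogogggog and ogggogggogogggog.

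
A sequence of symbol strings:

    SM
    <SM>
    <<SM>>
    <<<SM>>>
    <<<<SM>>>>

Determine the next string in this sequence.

Each term wraps the previous one in < on the left and > on the right.
Applying this once more to <<<<SM>>>>:

<<<<<SM>>>>>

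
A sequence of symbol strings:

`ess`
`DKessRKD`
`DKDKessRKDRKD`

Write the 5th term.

s(k+1) = DK·s(k)·RKD, so each term gains DK as a prefix and RKD as a suffix.
From DKDKessRKDRKD, 2 further steps: DKDKessRKDRKD → DKDKDKessRKDRKDRKD → (answer).

DKDKDKDKessRKDRKDRKDRKD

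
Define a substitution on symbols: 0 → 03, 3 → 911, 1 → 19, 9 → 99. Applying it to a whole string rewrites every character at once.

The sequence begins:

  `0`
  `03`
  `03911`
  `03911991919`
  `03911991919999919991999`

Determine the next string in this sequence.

03911991919999919991999999999991999999919999999

φ(03911991919999919991999) expands symbol-by-symbol to 03 911 99 19 19 99 99 19 99 19 99 99 99 99 99 19 99 99 99 19 99 99 99; joining the 23 pieces gives the next term.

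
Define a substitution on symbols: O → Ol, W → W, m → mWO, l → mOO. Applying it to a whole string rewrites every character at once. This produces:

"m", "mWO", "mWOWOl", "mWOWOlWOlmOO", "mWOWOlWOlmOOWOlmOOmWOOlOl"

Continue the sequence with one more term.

Applying the rule to each of the 25 symbols of mWOWOlWOlmOOWOlmOOmWOOlOl gives the pieces mWO W Ol W Ol mOO W Ol mOO mWO Ol Ol W Ol mOO mWO Ol Ol mWO W Ol Ol mOO Ol mOO, which concatenate to the answer.

mWOWOlWOlmOOWOlmOOmWOOlOlWOlmOOmWOOlOlmWOWOlOlmOOOlmOO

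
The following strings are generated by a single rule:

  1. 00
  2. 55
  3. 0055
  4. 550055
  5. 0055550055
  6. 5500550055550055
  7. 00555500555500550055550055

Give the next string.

This is a Fibonacci-style word recurrence s(k) = s(k−2)·s(k−1): e.g. 00·55 = 0055.
Continuing: 5500550055550055 · 00555500555500550055550055 gives term 8.

550055005555005500555500555500550055550055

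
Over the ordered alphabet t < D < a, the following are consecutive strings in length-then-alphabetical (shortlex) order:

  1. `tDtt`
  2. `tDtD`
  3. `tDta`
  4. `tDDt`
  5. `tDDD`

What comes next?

Find the rightmost character of tDDD below a, bump it to the next letter, and reset everything to its right to t.

tDDa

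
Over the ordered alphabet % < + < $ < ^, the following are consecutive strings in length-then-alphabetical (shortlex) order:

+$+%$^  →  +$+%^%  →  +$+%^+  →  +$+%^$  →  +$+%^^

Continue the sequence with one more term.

Find the rightmost character of +$+%^^ below ^, bump it to the next letter, and reset everything to its right to %.

+$++%%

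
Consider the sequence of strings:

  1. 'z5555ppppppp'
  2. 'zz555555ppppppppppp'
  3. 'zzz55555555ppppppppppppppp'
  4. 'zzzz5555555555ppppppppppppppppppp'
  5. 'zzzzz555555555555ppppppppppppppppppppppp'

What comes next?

zzzzzz55555555555555ppppppppppppppppppppppppppp

The n-th term is n-1 z's then 2n 5's then 4n-1 p's, where the shown terms are n = 2, 3, 4, 5, 6.
At n = 7 the blocks have lengths 6, 14, 27.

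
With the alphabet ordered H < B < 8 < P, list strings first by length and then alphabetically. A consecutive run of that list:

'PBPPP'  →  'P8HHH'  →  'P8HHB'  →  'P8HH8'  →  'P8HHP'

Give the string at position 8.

Continuing the enumeration 3 steps past P8HHP: P8HHP → P8HBH → P8HBB → (answer).

P8HB8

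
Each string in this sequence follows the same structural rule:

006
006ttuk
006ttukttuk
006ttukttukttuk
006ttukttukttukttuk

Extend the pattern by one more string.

006ttukttukttukttukttuk

The strings grow by a fixed suffix ttuk each time.
One more step from 006ttukttukttukttuk gives the answer.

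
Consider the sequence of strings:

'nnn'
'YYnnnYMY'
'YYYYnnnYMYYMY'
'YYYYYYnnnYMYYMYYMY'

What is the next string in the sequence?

YYYYYYYYnnnYMYYMYYMYYMY

Every step adds YY to the front and YMY to the end of the previous string.
So the next term is YY·YYYYYYnnnYMYYMYYMY·YMY.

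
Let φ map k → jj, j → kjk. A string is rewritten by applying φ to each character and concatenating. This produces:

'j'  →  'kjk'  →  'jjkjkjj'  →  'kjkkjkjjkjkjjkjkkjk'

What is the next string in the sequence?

jjkjkjjjjkjkjjkjkkjkjjkjkjjkjkkjkjjkjkjjjjkjkjj

φ(kjkkjkjjkjkjjkjkkjk) expands symbol-by-symbol to jj kjk jj jj kjk jj kjk kjk jj kjk jj kjk kjk jj kjk jj jj kjk jj; joining the 19 pieces gives the next term.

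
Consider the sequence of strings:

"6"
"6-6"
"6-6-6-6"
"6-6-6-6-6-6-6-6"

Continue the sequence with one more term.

Every step duplicates the string with '-' between the halves.
One more doubling of 6-6-6-6-6-6-6-6 gives the answer.

6-6-6-6-6-6-6-6-6-6-6-6-6-6-6-6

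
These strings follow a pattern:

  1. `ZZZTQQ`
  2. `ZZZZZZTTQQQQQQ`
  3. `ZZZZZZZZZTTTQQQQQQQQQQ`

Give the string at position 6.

Term n consists of 3n Z's, followed by n T's, followed by 4n-2 Q's (n = 1, 2, …).
Setting n = 6 gives 18, 6, 22 characters in each block.

ZZZZZZZZZZZZZZZZZZTTTTTTQQQQQQQQQQQQQQQQQQQQQQ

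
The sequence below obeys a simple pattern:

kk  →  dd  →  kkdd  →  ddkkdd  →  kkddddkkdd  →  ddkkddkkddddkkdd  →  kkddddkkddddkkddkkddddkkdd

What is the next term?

ddkkddkkddddkkddkkddddkkddddkkddkkddddkkdd

This is a Fibonacci-style word recurrence s(k) = s(k−2)·s(k−1): e.g. kk·dd = kkdd.
The next term joins ddkkddkkddddkkdd and kkddddkkddddkkddkkddddkkdd.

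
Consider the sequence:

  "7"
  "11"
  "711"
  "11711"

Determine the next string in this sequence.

71111711

This is a Fibonacci-style word recurrence s(k) = s(k−2)·s(k−1): e.g. 7·11 = 711.
The next term joins 711 and 11711.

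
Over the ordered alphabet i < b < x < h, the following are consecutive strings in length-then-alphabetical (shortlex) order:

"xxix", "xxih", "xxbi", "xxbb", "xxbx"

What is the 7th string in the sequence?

Advancing 2 positions from xxbx through xxbx → xxbh reaches term 7.

xxxi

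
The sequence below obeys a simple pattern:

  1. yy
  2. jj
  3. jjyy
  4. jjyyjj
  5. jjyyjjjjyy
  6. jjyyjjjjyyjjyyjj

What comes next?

jjyyjjjjyyjjyyjjjjyyjjjjyy

From term 3 onward, concatenate the last term with the second-to-last: jj·yy = jjyy, jjyy·jj = jjyyjj, …
Continuing: jjyyjjjjyyjjyyjj · jjyyjjjjyy gives term 7.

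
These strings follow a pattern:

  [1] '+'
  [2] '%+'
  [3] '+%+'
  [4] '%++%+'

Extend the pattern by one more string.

+%+%++%+

From term 3 onward, concatenate the second-to-last term with the last: +·%+ = +%+, %+·+%+ = %++%+, …
The next term joins +%+ and %++%+.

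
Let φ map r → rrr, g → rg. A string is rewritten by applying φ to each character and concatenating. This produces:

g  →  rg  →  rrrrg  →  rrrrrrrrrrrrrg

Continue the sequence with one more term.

rrrrrrrrrrrrrrrrrrrrrrrrrrrrrrrrrrrrrrrrg

φ(rrrrrrrrrrrrrg) expands symbol-by-symbol to rrr rrr rrr rrr rrr rrr rrr rrr rrr rrr rrr rrr rrr rg; joining the 14 pieces gives the next term.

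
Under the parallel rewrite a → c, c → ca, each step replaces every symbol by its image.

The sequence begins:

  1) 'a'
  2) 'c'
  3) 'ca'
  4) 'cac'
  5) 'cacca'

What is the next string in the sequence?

Expanding cacca: c→ca, a→c, c→ca, c→ca, a→c. Concatenated: ca c ca ca c.

caccacac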